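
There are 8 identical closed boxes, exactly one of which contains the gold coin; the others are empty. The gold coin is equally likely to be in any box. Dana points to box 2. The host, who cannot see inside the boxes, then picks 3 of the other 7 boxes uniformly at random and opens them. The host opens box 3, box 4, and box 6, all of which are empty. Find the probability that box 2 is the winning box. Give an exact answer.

1/5

Consider each possible location of the gold coin in turn.
If it is in any of boxes 1, 2, 5, 7, and 8 (prior 1/8 each): the host picks exactly this set with probability 1/35 regardless, and none is the prize; weight (1/8)·(1/35) = 1/280 each.
If it is in any of boxes 3, 4, and 6 (prior 1/8 each): that box was opened and seen not to hold the prize — ruled out; weight (1/8)·0 = 0 each.
The weights sum to 1/56.
So P(the gold coin in box 2 | the host opened box 3, box 4, and box 6) = (1/280) / (1/56) = 1/5.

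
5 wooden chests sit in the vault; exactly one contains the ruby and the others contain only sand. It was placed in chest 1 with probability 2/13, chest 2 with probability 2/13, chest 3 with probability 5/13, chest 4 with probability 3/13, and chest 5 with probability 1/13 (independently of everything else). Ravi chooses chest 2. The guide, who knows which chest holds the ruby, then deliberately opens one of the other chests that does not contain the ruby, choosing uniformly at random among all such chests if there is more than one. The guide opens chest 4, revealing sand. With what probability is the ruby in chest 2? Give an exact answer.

Condition on the true location of the ruby.
If it is in chest 1 (prior 2/13): the guide has 3 equally likely choices, so probability 1/3; weight (2/13)·(1/3) = 2/39.
If it is in chest 2 (prior 2/13): the guide has 4 equally likely choices, so probability 1/4; weight (2/13)·(1/4) = 1/26.
If it is in chest 3 (prior 5/13): the guide has 3 equally likely choices, so probability 1/3; weight (5/13)·(1/3) = 5/39.
If it is in chest 4 (prior 3/13): the guide opened chest 4, so this case is ruled out; weight (3/13)·0 = 0.
If it is in chest 5 (prior 1/13): the guide has 3 equally likely choices, so probability 1/3; weight (1/13)·(1/3) = 1/39.
The weights sum to 19/78.
So P(the ruby in chest 2 | the guide opened chest 4) = (1/26) / (19/78) = 3/19.

3/19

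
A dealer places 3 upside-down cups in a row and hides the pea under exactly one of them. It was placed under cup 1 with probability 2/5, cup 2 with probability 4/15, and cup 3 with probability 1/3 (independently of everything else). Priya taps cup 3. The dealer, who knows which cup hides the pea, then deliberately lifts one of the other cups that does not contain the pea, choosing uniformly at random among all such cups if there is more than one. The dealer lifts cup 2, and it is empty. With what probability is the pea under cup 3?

Apply Bayes' rule, conditioning on where the pea actually is.
If it is under cup 1 (prior 2/5): the dealer has no choice, probability 1; weight (2/5)·1 = 2/5.
If it is under cup 2 (prior 4/15): the dealer opened cup 2, so this case is ruled out; weight (4/15)·0 = 0.
If it is under cup 3 (prior 1/3): the dealer has 2 equally likely choices, so probability 1/2; weight (1/3)·(1/2) = 1/6.
The weights sum to 17/30.
So P(the pea under cup 3 | the dealer opened cup 2) = (1/6) / (17/30) = 5/17.

5/17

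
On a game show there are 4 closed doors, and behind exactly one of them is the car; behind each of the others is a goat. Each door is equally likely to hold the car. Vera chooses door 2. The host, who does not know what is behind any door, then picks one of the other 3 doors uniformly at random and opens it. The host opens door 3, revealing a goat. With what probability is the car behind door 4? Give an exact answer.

1/3

Condition on the true location of the car.
If it is behind any of doors 1, 2, and 4 (prior 1/4 each): the host picks door 3 with probability 1/3 regardless, and it is not the prize; weight (1/4)·(1/3) = 1/12 each.
If it is behind door 3 (prior 1/4): the host opened door 3, so this case is ruled out; weight (1/4)·0 = 0.
The weights sum to 1/4.
So P(the car behind door 4 | the host opened door 3) = (1/12) / (1/4) = 1/3.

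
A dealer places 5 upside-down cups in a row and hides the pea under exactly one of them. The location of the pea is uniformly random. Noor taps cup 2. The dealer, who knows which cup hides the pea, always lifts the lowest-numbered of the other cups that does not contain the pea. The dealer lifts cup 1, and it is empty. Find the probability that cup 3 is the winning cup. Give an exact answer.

1/4

Consider each possible location of the pea in turn.
If it is under cup 1 (prior 1/5): the dealer opened cup 1, so this case is ruled out; weight (1/5)·0 = 0.
If it is under any of cups 2, 3, 4, and 5 (prior 1/5 each): cup 1 is the lowest-numbered option available, probability 1; weight (1/5)·1 = 1/5 each.
The weights sum to 4/5.
So P(the pea under cup 3 | the dealer opened cup 1) = (1/5) / (4/5) = 1/4.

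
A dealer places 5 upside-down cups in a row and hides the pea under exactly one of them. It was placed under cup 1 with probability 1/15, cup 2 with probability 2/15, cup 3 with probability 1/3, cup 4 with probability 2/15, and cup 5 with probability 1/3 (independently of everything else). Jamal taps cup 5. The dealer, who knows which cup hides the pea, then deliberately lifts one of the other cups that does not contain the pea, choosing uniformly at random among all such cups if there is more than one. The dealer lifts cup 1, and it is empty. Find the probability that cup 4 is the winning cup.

8/51

Consider each possible location of the pea in turn.
If it is under cup 1 (prior 1/15): the dealer opened cup 1, so this case is ruled out; weight (1/15)·0 = 0.
If it is under either of cups 2 and 4 (prior 2/15 each): the dealer has 3 equally likely choices, so probability 1/3; weight (2/15)·(1/3) = 2/45 each.
If it is under cup 3 (prior 1/3): the dealer has 3 equally likely choices, so probability 1/3; weight (1/3)·(1/3) = 1/9.
If it is under cup 5 (prior 1/3): the dealer has 4 equally likely choices, so probability 1/4; weight (1/3)·(1/4) = 1/12.
The weights sum to 17/60.
So P(the pea under cup 4 | the dealer opened cup 1) = (2/45) / (17/60) = 8/51.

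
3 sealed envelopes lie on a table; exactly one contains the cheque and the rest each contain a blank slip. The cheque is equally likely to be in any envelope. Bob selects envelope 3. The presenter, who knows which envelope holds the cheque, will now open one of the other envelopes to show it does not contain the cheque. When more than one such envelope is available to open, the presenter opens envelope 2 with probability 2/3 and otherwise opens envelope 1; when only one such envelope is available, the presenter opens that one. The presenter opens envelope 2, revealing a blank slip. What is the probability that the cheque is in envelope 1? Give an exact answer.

Condition on the true location of the cheque.
If it is in envelope 1 (prior 1/3): only envelope 2 is available, probability 1; weight (1/3)·1 = 1/3.
If it is in envelope 2 (prior 1/3): the presenter opened envelope 2, so this case is ruled out; weight (1/3)·0 = 0.
If it is in envelope 3 (prior 1/3): envelope 2 is available, opened with probability 2/3; weight (1/3)·(2/3) = 2/9.
The weights sum to 5/9.
So P(the cheque in envelope 1 | the presenter opened envelope 2) = (1/3) / (5/9) = 3/5.

3/5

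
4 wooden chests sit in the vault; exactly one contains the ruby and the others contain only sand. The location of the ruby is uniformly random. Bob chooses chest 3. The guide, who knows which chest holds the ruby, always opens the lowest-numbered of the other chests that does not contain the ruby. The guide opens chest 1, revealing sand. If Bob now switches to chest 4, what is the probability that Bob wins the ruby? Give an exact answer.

1/3

Apply Bayes' rule, conditioning on where the ruby actually is.
If it is in chest 1 (prior 1/4): the guide opened chest 1, so this case is ruled out; weight (1/4)·0 = 0.
If it is in any of chests 2, 3, and 4 (prior 1/4 each): chest 1 is the lowest-numbered option available, probability 1; weight (1/4)·1 = 1/4 each.
The weights sum to 3/4.
So P(the ruby in chest 4 | the guide opened chest 1) = (1/4) / (3/4) = 1/3.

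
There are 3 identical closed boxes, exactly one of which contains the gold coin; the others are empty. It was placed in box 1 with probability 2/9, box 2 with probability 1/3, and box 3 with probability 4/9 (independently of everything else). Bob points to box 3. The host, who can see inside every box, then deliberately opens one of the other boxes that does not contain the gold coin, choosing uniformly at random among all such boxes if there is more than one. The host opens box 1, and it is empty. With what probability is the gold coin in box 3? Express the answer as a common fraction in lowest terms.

2/5

Condition on the true location of the gold coin.
If it is in box 1 (prior 2/9): the host opened box 1, so this case is ruled out; weight (2/9)·0 = 0.
If it is in box 2 (prior 1/3): the host has no choice, probability 1; weight (1/3)·1 = 1/3.
If it is in box 3 (prior 4/9): the host has 2 equally likely choices, so probability 1/2; weight (4/9)·(1/2) = 2/9.
The weights sum to 5/9.
So P(the gold coin in box 3 | the host opened box 1) = (2/9) / (5/9) = 2/5.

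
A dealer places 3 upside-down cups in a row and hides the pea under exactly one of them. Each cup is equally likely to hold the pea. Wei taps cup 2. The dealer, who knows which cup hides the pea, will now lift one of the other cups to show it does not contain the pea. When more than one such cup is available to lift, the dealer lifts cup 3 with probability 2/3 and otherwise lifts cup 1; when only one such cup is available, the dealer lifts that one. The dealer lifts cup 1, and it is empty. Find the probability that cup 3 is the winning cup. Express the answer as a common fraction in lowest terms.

Consider each possible location of the pea in turn.
If it is under cup 1 (prior 1/3): the dealer opened cup 1, so this case is ruled out; weight (1/3)·0 = 0.
If it is under cup 2 (prior 1/3): cup 3 is available but not opened, probability 1/3; weight (1/3)·(1/3) = 1/9.
If it is under cup 3 (prior 1/3): only cup 1 is available, probability 1; weight (1/3)·1 = 1/3.
The weights sum to 4/9.
So P(the pea under cup 3 | the dealer opened cup 1) = (1/3) / (4/9) = 3/4.

3/4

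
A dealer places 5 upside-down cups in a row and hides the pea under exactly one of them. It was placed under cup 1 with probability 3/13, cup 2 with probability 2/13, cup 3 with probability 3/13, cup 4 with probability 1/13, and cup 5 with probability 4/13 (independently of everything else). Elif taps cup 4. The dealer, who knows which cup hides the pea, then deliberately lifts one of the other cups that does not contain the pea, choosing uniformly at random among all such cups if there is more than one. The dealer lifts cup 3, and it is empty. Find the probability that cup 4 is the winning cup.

1/13

Condition on the true location of the pea.
If it is under cup 1 (prior 3/13): the dealer has 3 equally likely choices, so probability 1/3; weight (3/13)·(1/3) = 1/13.
If it is under cup 2 (prior 2/13): the dealer has 3 equally likely choices, so probability 1/3; weight (2/13)·(1/3) = 2/39.
If it is under cup 3 (prior 3/13): the dealer opened cup 3, so this case is ruled out; weight (3/13)·0 = 0.
If it is under cup 4 (prior 1/13): the dealer has 4 equally likely choices, so probability 1/4; weight (1/13)·(1/4) = 1/52.
If it is under cup 5 (prior 4/13): the dealer has 3 equally likely choices, so probability 1/3; weight (4/13)·(1/3) = 4/39.
The weights sum to 1/4.
So P(the pea under cup 4 | the dealer opened cup 3) = (1/52) / (1/4) = 1/13.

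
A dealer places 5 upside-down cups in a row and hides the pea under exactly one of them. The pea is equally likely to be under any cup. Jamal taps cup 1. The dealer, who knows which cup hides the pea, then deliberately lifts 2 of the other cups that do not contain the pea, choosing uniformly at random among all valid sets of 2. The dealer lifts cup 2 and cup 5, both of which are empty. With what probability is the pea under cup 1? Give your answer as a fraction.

Apply Bayes' rule, conditioning on where the pea actually is.
If it is under cup 1 (prior 1/5): the dealer has 6 equally likely choices, so probability 1/6; weight (1/5)·(1/6) = 1/30.
If it is under either of cups 2 and 5 (prior 1/5 each): that cup was opened and seen not to hold the prize — ruled out; weight (1/5)·0 = 0 each.
If it is under either of cups 3 and 4 (prior 1/5 each): the dealer has 3 equally likely choices, so probability 1/3; weight (1/5)·(1/3) = 1/15 each.
The weights sum to 1/6.
So P(the pea under cup 1 | the dealer opened cup 2 and cup 5) = (1/30) / (1/6) = 1/5.

1/5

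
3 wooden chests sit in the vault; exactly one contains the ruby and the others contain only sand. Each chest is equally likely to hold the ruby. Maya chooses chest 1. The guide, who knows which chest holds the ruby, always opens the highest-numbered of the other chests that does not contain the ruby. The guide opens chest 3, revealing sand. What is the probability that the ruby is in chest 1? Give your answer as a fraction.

Apply Bayes' rule, conditioning on where the ruby actually is.
If it is in either of chests 1 and 2 (prior 1/3 each): chest 3 is the highest-numbered option available, probability 1; weight (1/3)·1 = 1/3 each.
If it is in chest 3 (prior 1/3): the guide opened chest 3, so this case is ruled out; weight (1/3)·0 = 0.
The weights sum to 2/3.
So P(the ruby in chest 1 | the guide opened chest 3) = (1/3) / (2/3) = 1/2.

1/2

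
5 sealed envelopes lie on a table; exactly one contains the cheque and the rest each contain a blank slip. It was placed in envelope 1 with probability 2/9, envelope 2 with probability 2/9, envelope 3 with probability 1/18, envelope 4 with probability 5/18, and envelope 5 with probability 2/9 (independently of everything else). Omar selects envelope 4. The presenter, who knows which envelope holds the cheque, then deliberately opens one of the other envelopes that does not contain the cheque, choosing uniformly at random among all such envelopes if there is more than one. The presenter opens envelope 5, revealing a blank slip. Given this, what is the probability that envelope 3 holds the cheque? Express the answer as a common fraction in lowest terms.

4/51

Condition on the true location of the cheque.
If it is in either of envelopes 1 and 2 (prior 2/9 each): the presenter has 3 equally likely choices, so probability 1/3; weight (2/9)·(1/3) = 2/27 each.
If it is in envelope 3 (prior 1/18): the presenter has 3 equally likely choices, so probability 1/3; weight (1/18)·(1/3) = 1/54.
If it is in envelope 4 (prior 5/18): the presenter has 4 equally likely choices, so probability 1/4; weight (5/18)·(1/4) = 5/72.
If it is in envelope 5 (prior 2/9): the presenter opened envelope 5, so this case is ruled out; weight (2/9)·0 = 0.
The weights sum to 17/72.
So P(the cheque in envelope 3 | the presenter opened envelope 5) = (1/54) / (17/72) = 4/51.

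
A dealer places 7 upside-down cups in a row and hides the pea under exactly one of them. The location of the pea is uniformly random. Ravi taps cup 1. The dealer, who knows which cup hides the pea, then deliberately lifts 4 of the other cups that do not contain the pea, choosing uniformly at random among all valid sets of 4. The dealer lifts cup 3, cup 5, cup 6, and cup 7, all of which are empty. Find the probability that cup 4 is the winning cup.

Apply Bayes' rule, conditioning on where the pea actually is.
If it is under cup 1 (prior 1/7): the dealer has 15 equally likely choices, so probability 1/15; weight (1/7)·(1/15) = 1/105.
If it is under either of cups 2 and 4 (prior 1/7 each): the dealer has 5 equally likely choices, so probability 1/5; weight (1/7)·(1/5) = 1/35 each.
If it is under any of cups 3, 5, 6, and 7 (prior 1/7 each): that cup was opened and seen not to hold the prize — ruled out; weight (1/7)·0 = 0 each.
The weights sum to 1/15.
So P(the pea under cup 4 | the dealer opened cup 3, cup 5, cup 6, and cup 7) = (1/35) / (1/15) = 3/7.

3/7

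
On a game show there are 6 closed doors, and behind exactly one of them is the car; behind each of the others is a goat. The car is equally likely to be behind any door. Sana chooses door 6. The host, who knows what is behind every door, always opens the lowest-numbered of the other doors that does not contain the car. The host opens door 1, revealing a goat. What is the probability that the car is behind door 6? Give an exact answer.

1/5

Consider each possible location of the car in turn.
If it is behind door 1 (prior 1/6): the host opened door 1, so this case is ruled out; weight (1/6)·0 = 0.
If it is behind any of doors 2, 3, 4, 5, and 6 (prior 1/6 each): door 1 is the lowest-numbered option available, probability 1; weight (1/6)·1 = 1/6 each.
The weights sum to 5/6.
So P(the car behind door 6 | the host opened door 1) = (1/6) / (5/6) = 1/5.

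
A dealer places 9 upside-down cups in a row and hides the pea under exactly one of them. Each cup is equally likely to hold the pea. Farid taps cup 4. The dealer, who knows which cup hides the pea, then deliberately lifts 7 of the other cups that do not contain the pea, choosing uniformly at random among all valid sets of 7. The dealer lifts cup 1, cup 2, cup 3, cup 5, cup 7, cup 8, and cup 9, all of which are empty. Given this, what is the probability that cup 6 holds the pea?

Condition on the true location of the pea.
If it is under any of cups 1, 2, 3, 5, 7, 8, and 9 (prior 1/9 each): that cup was opened and seen not to hold the prize — ruled out; weight (1/9)·0 = 0 each.
If it is under cup 4 (prior 1/9): the dealer has 8 equally likely choices, so probability 1/8; weight (1/9)·(1/8) = 1/72.
If it is under cup 6 (prior 1/9): the dealer has no choice, probability 1; weight (1/9)·1 = 1/9.
The weights sum to 1/8.
So P(the pea under cup 6 | the dealer opened cup 1, cup 2, cup 3, cup 5, cup 7, cup 8, and cup 9) = (1/9) / (1/8) = 8/9.

8/9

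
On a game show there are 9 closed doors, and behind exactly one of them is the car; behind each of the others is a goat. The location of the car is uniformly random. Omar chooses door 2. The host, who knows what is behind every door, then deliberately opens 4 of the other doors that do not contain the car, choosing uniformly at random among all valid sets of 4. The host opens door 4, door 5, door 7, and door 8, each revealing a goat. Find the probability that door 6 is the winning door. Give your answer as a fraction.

Apply Bayes' rule, conditioning on where the car actually is.
If it is behind any of doors 1, 3, 6, and 9 (prior 1/9 each): the host has 35 equally likely choices, so probability 1/35; weight (1/9)·(1/35) = 1/315 each.
If it is behind door 2 (prior 1/9): the host has 70 equally likely choices, so probability 1/70; weight (1/9)·(1/70) = 1/630.
If it is behind any of doors 4, 5, 7, and 8 (prior 1/9 each): that door was opened and seen not to hold the prize — ruled out; weight (1/9)·0 = 0 each.
The weights sum to 1/70.
So P(the car behind door 6 | the host opened door 4, door 5, door 7, and door 8) = (1/315) / (1/70) = 2/9.

2/9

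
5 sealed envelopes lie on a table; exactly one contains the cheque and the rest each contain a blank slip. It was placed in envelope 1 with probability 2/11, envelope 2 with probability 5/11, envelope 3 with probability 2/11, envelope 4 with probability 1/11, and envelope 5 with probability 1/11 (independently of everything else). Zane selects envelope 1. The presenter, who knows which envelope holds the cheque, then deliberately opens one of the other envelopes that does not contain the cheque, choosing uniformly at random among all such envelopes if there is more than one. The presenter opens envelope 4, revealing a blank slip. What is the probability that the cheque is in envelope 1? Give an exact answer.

Condition on the true location of the cheque.
If it is in envelope 1 (prior 2/11): the presenter has 4 equally likely choices, so probability 1/4; weight (2/11)·(1/4) = 1/22.
If it is in envelope 2 (prior 5/11): the presenter has 3 equally likely choices, so probability 1/3; weight (5/11)·(1/3) = 5/33.
If it is in envelope 3 (prior 2/11): the presenter has 3 equally likely choices, so probability 1/3; weight (2/11)·(1/3) = 2/33.
If it is in envelope 4 (prior 1/11): the presenter opened envelope 4, so this case is ruled out; weight (1/11)·0 = 0.
If it is in envelope 5 (prior 1/11): the presenter has 3 equally likely choices, so probability 1/3; weight (1/11)·(1/3) = 1/33.
The weights sum to 19/66.
So P(the cheque in envelope 1 | the presenter opened envelope 4) = (1/22) / (19/66) = 3/19.

3/19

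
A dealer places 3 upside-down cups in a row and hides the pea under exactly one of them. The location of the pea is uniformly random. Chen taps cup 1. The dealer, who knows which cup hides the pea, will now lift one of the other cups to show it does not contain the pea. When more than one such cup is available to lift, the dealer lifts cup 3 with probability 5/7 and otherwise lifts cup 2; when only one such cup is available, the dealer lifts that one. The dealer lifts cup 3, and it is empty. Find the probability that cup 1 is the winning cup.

Apply Bayes' rule, conditioning on where the pea actually is.
If it is under cup 1 (prior 1/3): cup 3 is available, opened with probability 5/7; weight (1/3)·(5/7) = 5/21.
If it is under cup 2 (prior 1/3): only cup 3 is available, probability 1; weight (1/3)·1 = 1/3.
If it is under cup 3 (prior 1/3): the dealer opened cup 3, so this case is ruled out; weight (1/3)·0 = 0.
The weights sum to 4/7.
So P(the pea under cup 1 | the dealer opened cup 3) = (5/21) / (4/7) = 5/12.

5/12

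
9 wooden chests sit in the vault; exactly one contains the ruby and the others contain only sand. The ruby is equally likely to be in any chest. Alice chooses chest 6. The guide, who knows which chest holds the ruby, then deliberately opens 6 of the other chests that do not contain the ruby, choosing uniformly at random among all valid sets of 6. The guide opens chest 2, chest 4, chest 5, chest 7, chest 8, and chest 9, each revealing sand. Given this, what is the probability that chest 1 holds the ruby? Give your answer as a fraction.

4/9

Consider each possible location of the ruby in turn.
If it is in either of chests 1 and 3 (prior 1/9 each): the guide has 7 equally likely choices, so probability 1/7; weight (1/9)·(1/7) = 1/63 each.
If it is in any of chests 2, 4, 5, 7, 8, and 9 (prior 1/9 each): that chest was opened and seen not to hold the prize — ruled out; weight (1/9)·0 = 0 each.
If it is in chest 6 (prior 1/9): the guide has 28 equally likely choices, so probability 1/28; weight (1/9)·(1/28) = 1/252.
The weights sum to 1/28.
So P(the ruby in chest 1 | the guide opened chest 2, chest 4, chest 5, chest 7, chest 8, and chest 9) = (1/63) / (1/28) = 4/9.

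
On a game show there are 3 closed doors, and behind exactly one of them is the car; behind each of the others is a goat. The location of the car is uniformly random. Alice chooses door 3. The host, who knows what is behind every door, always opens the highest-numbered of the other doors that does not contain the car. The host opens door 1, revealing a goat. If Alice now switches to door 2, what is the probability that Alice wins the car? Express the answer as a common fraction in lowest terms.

Consider each possible location of the car in turn.
If it is behind door 1 (prior 1/3): the host opened door 1, so this case is ruled out; weight (1/3)·0 = 0.
If it is behind door 2 (prior 1/3): door 1 is the highest-numbered option available, probability 1; weight (1/3)·1 = 1/3.
If it is behind door 3 (prior 1/3): the host would have opened door 2 instead, probability 0; weight (1/3)·0 = 0.
The weights sum to 1/3.
So P(the car behind door 2 | the host opened door 1) = (1/3) / (1/3) = 1.

1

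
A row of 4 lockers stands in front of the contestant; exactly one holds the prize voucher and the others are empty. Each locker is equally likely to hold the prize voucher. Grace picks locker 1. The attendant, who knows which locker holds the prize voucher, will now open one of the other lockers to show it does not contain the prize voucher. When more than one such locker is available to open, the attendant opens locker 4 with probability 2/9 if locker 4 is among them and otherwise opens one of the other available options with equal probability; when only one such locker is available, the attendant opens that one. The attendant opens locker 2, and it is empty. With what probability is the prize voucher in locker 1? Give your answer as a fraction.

Condition on the true location of the prize voucher.
If it is in locker 1 (prior 1/4): locker 4 is available but not opened; locker 2 gets probability (1 − 2/9)/2 = 7/18; weight (1/4)·(7/18) = 7/72.
If it is in locker 2 (prior 1/4): the attendant opened locker 2, so this case is ruled out; weight (1/4)·0 = 0.
If it is in locker 3 (prior 1/4): locker 4 is available but not opened, probability 7/9; weight (1/4)·(7/9) = 7/36.
If it is in locker 4 (prior 1/4): locker 4 holds the prize so is unavailable; the attendant chooses uniformly among the 2 others, probability 1/2; weight (1/4)·(1/2) = 1/8.
The weights sum to 5/12.
So P(the prize voucher in locker 1 | the attendant opened locker 2) = (7/72) / (5/12) = 7/30.

7/30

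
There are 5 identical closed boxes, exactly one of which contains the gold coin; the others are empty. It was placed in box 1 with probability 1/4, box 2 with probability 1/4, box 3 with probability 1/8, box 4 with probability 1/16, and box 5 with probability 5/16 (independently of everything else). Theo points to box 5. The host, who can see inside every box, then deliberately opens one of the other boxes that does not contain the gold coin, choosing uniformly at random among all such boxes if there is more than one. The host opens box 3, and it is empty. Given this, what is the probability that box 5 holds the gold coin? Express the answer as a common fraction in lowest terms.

Condition on the true location of the gold coin.
If it is in either of boxes 1 and 2 (prior 1/4 each): the host has 3 equally likely choices, so probability 1/3; weight (1/4)·(1/3) = 1/12 each.
If it is in box 3 (prior 1/8): the host opened box 3, so this case is ruled out; weight (1/8)·0 = 0.
If it is in box 4 (prior 1/16): the host has 3 equally likely choices, so probability 1/3; weight (1/16)·(1/3) = 1/48.
If it is in box 5 (prior 5/16): the host has 4 equally likely choices, so probability 1/4; weight (5/16)·(1/4) = 5/64.
The weights sum to 17/64.
So P(the gold coin in box 5 | the host opened box 3) = (5/64) / (17/64) = 5/17.

5/17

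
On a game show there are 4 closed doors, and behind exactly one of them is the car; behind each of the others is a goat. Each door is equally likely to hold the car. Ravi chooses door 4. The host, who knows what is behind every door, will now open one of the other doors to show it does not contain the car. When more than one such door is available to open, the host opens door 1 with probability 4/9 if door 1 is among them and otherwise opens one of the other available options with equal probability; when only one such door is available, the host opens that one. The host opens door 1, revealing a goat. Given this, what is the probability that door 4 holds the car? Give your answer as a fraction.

Consider each possible location of the car in turn.
If it is behind door 1 (prior 1/4): the host opened door 1, so this case is ruled out; weight (1/4)·0 = 0.
If it is behind any of doors 2, 3, and 4 (prior 1/4 each): door 1 is available, opened with probability 4/9; weight (1/4)·(4/9) = 1/9 each.
The weights sum to 1/3.
So P(the car behind door 4 | the host opened door 1) = (1/9) / (1/3) = 1/3.

1/3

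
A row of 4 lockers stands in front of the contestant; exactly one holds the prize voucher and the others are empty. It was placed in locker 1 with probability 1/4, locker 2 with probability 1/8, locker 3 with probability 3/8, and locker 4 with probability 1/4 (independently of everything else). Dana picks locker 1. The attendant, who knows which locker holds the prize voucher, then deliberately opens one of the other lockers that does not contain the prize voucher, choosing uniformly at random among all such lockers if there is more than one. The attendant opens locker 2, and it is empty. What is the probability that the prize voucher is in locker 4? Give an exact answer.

6/19

Apply Bayes' rule, conditioning on where the prize voucher actually is.
If it is in locker 1 (prior 1/4): the attendant has 3 equally likely choices, so probability 1/3; weight (1/4)·(1/3) = 1/12.
If it is in locker 2 (prior 1/8): the attendant opened locker 2, so this case is ruled out; weight (1/8)·0 = 0.
If it is in locker 3 (prior 3/8): the attendant has 2 equally likely choices, so probability 1/2; weight (3/8)·(1/2) = 3/16.
If it is in locker 4 (prior 1/4): the attendant has 2 equally likely choices, so probability 1/2; weight (1/4)·(1/2) = 1/8.
The weights sum to 19/48.
So P(the prize voucher in locker 4 | the attendant opened locker 2) = (1/8) / (19/48) = 6/19.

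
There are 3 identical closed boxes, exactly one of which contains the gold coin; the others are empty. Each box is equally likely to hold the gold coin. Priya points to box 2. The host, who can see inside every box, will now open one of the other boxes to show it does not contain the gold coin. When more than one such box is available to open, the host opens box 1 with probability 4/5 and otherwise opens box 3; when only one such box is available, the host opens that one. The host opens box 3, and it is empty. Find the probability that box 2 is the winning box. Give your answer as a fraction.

1/6

Apply Bayes' rule, conditioning on where the gold coin actually is.
If it is in box 1 (prior 1/3): only box 3 is available, probability 1; weight (1/3)·1 = 1/3.
If it is in box 2 (prior 1/3): box 1 is available but not opened, probability 1/5; weight (1/3)·(1/5) = 1/15.
If it is in box 3 (prior 1/3): the host opened box 3, so this case is ruled out; weight (1/3)·0 = 0.
The weights sum to 2/5.
So P(the gold coin in box 2 | the host opened box 3) = (1/15) / (2/5) = 1/6.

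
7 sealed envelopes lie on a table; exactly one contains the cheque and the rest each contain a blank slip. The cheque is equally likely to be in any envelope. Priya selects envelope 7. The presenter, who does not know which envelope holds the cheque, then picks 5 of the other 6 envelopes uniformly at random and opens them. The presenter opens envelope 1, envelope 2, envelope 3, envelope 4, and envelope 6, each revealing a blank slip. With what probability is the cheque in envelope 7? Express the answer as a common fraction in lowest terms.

Apply Bayes' rule, conditioning on where the cheque actually is.
If it is in any of envelopes 1, 2, 3, 4, and 6 (prior 1/7 each): that envelope was opened and seen not to hold the prize — ruled out; weight (1/7)·0 = 0 each.
If it is in either of envelopes 5 and 7 (prior 1/7 each): the presenter picks exactly this set with probability 1/6 regardless, and none is the prize; weight (1/7)·(1/6) = 1/42 each.
The weights sum to 1/21.
So P(the cheque in envelope 7 | the presenter opened envelope 1, envelope 2, envelope 3, envelope 4, and envelope 6) = (1/42) / (1/21) = 1/2.

1/2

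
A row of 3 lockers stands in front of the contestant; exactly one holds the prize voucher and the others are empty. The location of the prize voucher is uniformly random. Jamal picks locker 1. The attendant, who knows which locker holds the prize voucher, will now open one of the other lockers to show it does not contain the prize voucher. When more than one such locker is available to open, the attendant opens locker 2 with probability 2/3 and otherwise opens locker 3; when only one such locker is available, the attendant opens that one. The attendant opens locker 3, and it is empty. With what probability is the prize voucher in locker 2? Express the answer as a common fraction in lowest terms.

Condition on the true location of the prize voucher.
If it is in locker 1 (prior 1/3): locker 2 is available but not opened, probability 1/3; weight (1/3)·(1/3) = 1/9.
If it is in locker 2 (prior 1/3): only locker 3 is available, probability 1; weight (1/3)·1 = 1/3.
If it is in locker 3 (prior 1/3): the attendant opened locker 3, so this case is ruled out; weight (1/3)·0 = 0.
The weights sum to 4/9.
So P(the prize voucher in locker 2 | the attendant opened locker 3) = (1/3) / (4/9) = 3/4.

3/4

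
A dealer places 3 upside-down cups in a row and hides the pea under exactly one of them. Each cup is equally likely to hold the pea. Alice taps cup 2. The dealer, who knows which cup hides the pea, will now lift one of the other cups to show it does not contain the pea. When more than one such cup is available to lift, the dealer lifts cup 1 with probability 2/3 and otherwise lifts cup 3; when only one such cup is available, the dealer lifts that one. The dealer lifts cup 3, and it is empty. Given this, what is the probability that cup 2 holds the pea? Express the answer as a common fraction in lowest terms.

1/4

Apply Bayes' rule, conditioning on where the pea actually is.
If it is under cup 1 (prior 1/3): only cup 3 is available, probability 1; weight (1/3)·1 = 1/3.
If it is under cup 2 (prior 1/3): cup 1 is available but not opened, probability 1/3; weight (1/3)·(1/3) = 1/9.
If it is under cup 3 (prior 1/3): the dealer opened cup 3, so this case is ruled out; weight (1/3)·0 = 0.
The weights sum to 4/9.
So P(the pea under cup 2 | the dealer opened cup 3) = (1/9) / (4/9) = 1/4.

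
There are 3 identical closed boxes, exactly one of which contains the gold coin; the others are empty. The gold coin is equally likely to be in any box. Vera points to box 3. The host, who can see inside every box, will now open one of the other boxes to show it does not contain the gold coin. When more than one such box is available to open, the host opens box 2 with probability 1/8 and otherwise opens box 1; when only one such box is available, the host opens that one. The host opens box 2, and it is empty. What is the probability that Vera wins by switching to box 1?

Apply Bayes' rule, conditioning on where the gold coin actually is.
If it is in box 1 (prior 1/3): only box 2 is available, probability 1; weight (1/3)·1 = 1/3.
If it is in box 2 (prior 1/3): the host opened box 2, so this case is ruled out; weight (1/3)·0 = 0.
If it is in box 3 (prior 1/3): box 2 is available, opened with probability 1/8; weight (1/3)·(1/8) = 1/24.
The weights sum to 3/8.
So P(the gold coin in box 1 | the host opened box 2) = (1/3) / (3/8) = 8/9.

8/9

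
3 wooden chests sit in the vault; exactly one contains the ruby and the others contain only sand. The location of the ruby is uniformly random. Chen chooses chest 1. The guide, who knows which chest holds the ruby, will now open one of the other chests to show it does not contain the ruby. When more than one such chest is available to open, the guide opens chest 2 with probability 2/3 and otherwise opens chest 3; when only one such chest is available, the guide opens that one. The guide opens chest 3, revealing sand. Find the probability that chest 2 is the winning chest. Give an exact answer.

Consider each possible location of the ruby in turn.
If it is in chest 1 (prior 1/3): chest 2 is available but not opened, probability 1/3; weight (1/3)·(1/3) = 1/9.
If it is in chest 2 (prior 1/3): only chest 3 is available, probability 1; weight (1/3)·1 = 1/3.
If it is in chest 3 (prior 1/3): the guide opened chest 3, so this case is ruled out; weight (1/3)·0 = 0.
The weights sum to 4/9.
So P(the ruby in chest 2 | the guide opened chest 3) = (1/3) / (4/9) = 3/4.

3/4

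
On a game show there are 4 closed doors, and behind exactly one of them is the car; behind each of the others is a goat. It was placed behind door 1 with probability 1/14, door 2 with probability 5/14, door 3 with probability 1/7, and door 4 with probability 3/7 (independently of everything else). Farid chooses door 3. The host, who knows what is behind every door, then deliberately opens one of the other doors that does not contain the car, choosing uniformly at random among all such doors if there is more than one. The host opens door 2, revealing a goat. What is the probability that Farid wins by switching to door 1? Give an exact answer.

3/25

Condition on the true location of the car.
If it is behind door 1 (prior 1/14): the host has 2 equally likely choices, so probability 1/2; weight (1/14)·(1/2) = 1/28.
If it is behind door 2 (prior 5/14): the host opened door 2, so this case is ruled out; weight (5/14)·0 = 0.
If it is behind door 3 (prior 1/7): the host has 3 equally likely choices, so probability 1/3; weight (1/7)·(1/3) = 1/21.
If it is behind door 4 (prior 3/7): the host has 2 equally likely choices, so probability 1/2; weight (3/7)·(1/2) = 3/14.
The weights sum to 25/84.
So P(the car behind door 1 | the host opened door 2) = (1/28) / (25/84) = 3/25.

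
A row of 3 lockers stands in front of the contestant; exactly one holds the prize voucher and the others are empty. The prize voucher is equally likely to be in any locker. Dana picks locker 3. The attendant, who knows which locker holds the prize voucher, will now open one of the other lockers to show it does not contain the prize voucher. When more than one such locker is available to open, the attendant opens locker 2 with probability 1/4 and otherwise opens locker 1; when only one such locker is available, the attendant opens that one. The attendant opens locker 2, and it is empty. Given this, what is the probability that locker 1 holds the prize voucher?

4/5

Consider each possible location of the prize voucher in turn.
If it is in locker 1 (prior 1/3): only locker 2 is available, probability 1; weight (1/3)·1 = 1/3.
If it is in locker 2 (prior 1/3): the attendant opened locker 2, so this case is ruled out; weight (1/3)·0 = 0.
If it is in locker 3 (prior 1/3): locker 2 is available, opened with probability 1/4; weight (1/3)·(1/4) = 1/12.
The weights sum to 5/12.
So P(the prize voucher in locker 1 | the attendant opened locker 2) = (1/3) / (5/12) = 4/5.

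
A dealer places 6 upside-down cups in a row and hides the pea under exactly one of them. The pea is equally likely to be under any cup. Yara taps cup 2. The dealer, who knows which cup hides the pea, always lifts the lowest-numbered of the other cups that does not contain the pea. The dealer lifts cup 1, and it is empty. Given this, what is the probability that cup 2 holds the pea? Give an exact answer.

Apply Bayes' rule, conditioning on where the pea actually is.
If it is under cup 1 (prior 1/6): the dealer opened cup 1, so this case is ruled out; weight (1/6)·0 = 0.
If it is under any of cups 2, 3, 4, 5, and 6 (prior 1/6 each): cup 1 is the lowest-numbered option available, probability 1; weight (1/6)·1 = 1/6 each.
The weights sum to 5/6.
So P(the pea under cup 2 | the dealer opened cup 1) = (1/6) / (5/6) = 1/5.

1/5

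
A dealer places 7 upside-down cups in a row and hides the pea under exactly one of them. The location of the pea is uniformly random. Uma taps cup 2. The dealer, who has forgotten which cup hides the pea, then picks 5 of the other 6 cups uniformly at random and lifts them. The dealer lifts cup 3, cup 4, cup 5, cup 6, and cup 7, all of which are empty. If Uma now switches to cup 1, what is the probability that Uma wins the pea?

1/2

Because the dealer chose which cups to lift without knowing where the pea is, the choice is independent of the prize location. Learning that none of the 5 opened cups holds the pea simply rules out those 5 locations and leaves the remaining 2 cups still equally likely by symmetry.
So P(the pea under cup 1) = 1/2.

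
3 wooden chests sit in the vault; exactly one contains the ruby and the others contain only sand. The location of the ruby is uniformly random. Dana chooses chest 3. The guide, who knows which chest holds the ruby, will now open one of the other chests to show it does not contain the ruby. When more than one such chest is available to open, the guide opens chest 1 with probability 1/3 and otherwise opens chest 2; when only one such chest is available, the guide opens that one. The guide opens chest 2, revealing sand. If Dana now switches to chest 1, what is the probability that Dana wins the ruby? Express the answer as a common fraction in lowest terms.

3/5

Condition on the true location of the ruby.
If it is in chest 1 (prior 1/3): only chest 2 is available, probability 1; weight (1/3)·1 = 1/3.
If it is in chest 2 (prior 1/3): the guide opened chest 2, so this case is ruled out; weight (1/3)·0 = 0.
If it is in chest 3 (prior 1/3): chest 1 is available but not opened, probability 2/3; weight (1/3)·(2/3) = 2/9.
The weights sum to 5/9.
So P(the ruby in chest 1 | the guide opened chest 2) = (1/3) / (5/9) = 3/5.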